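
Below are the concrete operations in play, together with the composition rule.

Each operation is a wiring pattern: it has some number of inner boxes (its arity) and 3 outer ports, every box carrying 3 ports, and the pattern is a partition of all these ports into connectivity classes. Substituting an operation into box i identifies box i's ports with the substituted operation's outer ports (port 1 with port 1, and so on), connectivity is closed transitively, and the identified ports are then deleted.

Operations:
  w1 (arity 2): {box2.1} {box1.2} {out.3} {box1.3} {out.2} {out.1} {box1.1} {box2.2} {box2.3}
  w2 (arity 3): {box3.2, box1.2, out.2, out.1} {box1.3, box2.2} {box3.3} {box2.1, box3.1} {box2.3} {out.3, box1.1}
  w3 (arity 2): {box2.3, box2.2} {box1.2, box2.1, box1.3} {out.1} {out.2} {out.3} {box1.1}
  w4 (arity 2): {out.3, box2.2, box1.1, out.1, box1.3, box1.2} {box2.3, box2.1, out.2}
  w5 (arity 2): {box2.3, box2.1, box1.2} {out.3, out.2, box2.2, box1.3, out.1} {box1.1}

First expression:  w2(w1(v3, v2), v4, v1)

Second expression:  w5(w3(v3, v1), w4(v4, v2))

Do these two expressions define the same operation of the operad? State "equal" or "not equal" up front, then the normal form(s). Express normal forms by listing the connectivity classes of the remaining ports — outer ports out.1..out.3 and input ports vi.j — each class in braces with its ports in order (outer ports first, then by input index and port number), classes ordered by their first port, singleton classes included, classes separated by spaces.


The first expression reduces to {out.1, out.2, v1.2} {out.3} {v1.1, v4.1} {v1.3} {v2.1} {v2.2} {v2.3} {v3.1} {v3.2} {v3.3} {v4.2} {v4.3}
The second expression reduces to {out.1, out.2, out.3, v2.1, v2.3} {v1.1, v3.2, v3.3} {v1.2, v1.3} {v2.2, v4.1, v4.2, v4.3} {v3.1}
The forms do not match — not equal.

not equal; the first gives {out.1, out.2, v1.2} {out.3} {v1.1, v4.1} {v1.3} {v2.1} {v2.2} {v2.3} {v3.1} {v3.2} {v3.3} {v4.2} {v4.3} and the second {out.1, out.2, out.3, v2.1, v2.3} {v1.1, v3.2, v3.3} {v1.2, v1.3} {v2.2, v4.1, v4.2, v4.3} {v3.1}


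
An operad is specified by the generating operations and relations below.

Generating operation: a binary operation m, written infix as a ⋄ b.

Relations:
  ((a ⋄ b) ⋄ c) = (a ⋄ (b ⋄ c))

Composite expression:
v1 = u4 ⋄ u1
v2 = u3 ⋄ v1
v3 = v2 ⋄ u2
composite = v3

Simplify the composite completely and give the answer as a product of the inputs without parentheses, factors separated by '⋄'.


All parenthesizations of m agree; list the u-inputs left to right.
(u4 ⋄ u1) unparenthesizes to u4 ⋄ u1
(u3 ⋄ (u4 ⋄ u1)) unparenthesizes to u3 ⋄ u4 ⋄ u1
((u3 ⋄ (u4 ⋄ u1)) ⋄ u2) unparenthesizes to u3 ⋄ u4 ⋄ u1 ⋄ u2

u3 ⋄ u4 ⋄ u1 ⋄ u2


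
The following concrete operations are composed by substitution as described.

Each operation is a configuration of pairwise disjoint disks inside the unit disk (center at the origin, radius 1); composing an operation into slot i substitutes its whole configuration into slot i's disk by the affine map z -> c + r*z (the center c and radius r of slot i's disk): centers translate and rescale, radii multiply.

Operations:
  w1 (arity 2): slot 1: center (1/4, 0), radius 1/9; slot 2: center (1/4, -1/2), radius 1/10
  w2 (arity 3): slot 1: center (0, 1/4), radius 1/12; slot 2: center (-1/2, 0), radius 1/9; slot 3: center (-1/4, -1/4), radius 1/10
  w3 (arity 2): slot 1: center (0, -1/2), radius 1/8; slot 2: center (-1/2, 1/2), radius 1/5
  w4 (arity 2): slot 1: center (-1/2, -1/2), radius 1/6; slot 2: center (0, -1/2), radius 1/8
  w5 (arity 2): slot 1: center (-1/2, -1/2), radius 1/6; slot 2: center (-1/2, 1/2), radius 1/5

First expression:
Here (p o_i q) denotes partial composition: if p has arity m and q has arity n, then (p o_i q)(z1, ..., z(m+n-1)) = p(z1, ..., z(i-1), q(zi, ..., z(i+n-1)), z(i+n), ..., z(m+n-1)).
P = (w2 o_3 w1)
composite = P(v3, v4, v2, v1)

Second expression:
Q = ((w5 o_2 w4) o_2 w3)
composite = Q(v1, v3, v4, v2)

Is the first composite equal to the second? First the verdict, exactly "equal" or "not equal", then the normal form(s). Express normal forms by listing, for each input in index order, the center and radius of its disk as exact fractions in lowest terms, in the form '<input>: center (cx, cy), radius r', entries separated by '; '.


not equal — first v1: center (-9/40, -3/10), radius 1/100; v2: center (-9/40, -1/4), radius 1/90; v3: center (0, 1/4), radius 1/12; v4: center (-1/2, 0), radius 1/9, second v1: center (-1/2, -1/2), radius 1/6; v2: center (-1/2, 2/5), radius 1/40; v3: center (-3/5, 23/60), radius 1/240; v4: center (-37/60, 5/12), radius 1/150

In normal form, the first expression is v1: center (-9/40, -3/10), radius 1/100; v2: center (-9/40, -1/4), radius 1/90; v3: center (0, 1/4), radius 1/12; v4: center (-1/2, 0), radius 1/9
In normal form, the second expression is v1: center (-1/2, -1/2), radius 1/6; v2: center (-1/2, 2/5), radius 1/40; v3: center (-3/5, 23/60), radius 1/240; v4: center (-37/60, 5/12), radius 1/150
No match — not equal.


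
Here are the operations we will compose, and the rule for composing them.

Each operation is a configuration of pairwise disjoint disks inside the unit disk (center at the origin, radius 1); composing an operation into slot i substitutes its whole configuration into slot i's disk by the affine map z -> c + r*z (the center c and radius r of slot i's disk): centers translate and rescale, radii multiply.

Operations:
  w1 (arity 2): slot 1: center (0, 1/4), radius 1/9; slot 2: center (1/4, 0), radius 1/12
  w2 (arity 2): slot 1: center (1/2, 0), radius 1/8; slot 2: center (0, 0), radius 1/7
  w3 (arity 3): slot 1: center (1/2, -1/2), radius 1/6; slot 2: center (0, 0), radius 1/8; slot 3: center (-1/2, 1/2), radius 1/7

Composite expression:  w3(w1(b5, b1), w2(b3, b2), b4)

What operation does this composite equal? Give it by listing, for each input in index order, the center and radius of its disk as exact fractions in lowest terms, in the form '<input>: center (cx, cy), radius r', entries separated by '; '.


Follow each b-input down from w3: c' goes to c + r*c', radius to r*r'.
input b5: applying the 2 nested substitutions gives center (1/2, -11/24), radius 1/54
input b1: applying the 2 nested substitutions gives center (13/24, -1/2), radius 1/72
input b3: applying the 2 nested substitutions gives center (1/16, 0), radius 1/64
input b2: applying the 2 nested substitutions gives center (0, 0), radius 1/56
input b4: applying the 1 nested substitution gives center (-1/2, 1/2), radius 1/7

b1: center (13/24, -1/2), radius 1/72; b2: center (0, 0), radius 1/56; b3: center (1/16, 0), radius 1/64; b4: center (-1/2, 1/2), radius 1/7; b5: center (1/2, -11/24), radius 1/54


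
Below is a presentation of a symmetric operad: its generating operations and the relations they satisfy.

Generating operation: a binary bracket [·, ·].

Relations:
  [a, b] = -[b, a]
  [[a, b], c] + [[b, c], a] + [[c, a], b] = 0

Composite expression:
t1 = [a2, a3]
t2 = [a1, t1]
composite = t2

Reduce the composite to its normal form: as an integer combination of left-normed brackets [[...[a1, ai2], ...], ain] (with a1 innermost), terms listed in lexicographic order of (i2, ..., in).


[[a1, a2], a3] - [[a1, a3], a2]

In the tensor algebra, words opening a1 carry the a1-anchored form.
Composite bracket: [a1, [a2, a3]]
Expanding via [a, b] = ab - ba: 4 signed words (2^2 = 4).
Only words starting with a1 matter:
  sign of a1a2a3 is +1, so it contributes +[[a1, a2], a3]
  sign of a1a3a2 is -1, so it contributes -[[a1, a3], a2]


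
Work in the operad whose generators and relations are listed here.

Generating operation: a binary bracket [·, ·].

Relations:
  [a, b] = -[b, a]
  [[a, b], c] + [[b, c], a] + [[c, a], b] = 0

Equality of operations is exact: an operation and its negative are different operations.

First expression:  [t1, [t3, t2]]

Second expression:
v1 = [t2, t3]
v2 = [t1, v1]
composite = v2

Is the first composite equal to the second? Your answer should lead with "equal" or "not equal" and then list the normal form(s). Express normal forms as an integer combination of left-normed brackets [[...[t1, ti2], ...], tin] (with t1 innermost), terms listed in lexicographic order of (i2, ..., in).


not equal; the first gives -[[t1, t2], t3] + [[t1, t3], t2] and the second [[t1, t2], t3] - [[t1, t3], t2]


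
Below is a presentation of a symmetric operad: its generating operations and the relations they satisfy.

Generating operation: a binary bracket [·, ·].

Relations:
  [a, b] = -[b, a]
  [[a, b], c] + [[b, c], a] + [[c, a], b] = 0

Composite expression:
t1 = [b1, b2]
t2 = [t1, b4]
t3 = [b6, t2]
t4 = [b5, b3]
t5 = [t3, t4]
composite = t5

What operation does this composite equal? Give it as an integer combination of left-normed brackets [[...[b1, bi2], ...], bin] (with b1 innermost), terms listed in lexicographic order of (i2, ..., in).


[[[[[b1, b2], b4], b6], b3], b5] - [[[[[b1, b2], b4], b6], b5], b3]

Antisymmetry and Jacobi reduce to b1-anchored left-normed brackets.
Composite bracket: [[b6, [[b1, b2], b4]], [b5, b3]]
Full expansion: 32 signed words from ab - ba (2^5 = 32).
Keep just the words that open with b1:
  b1b2b4b6b3b5 appears with sign +1, giving the term +[[[[[b1, b2], b4], b6], b3], b5]
  b1b2b4b6b5b3 appears with sign -1, giving the term -[[[[[b1, b2], b4], b6], b5], b3]


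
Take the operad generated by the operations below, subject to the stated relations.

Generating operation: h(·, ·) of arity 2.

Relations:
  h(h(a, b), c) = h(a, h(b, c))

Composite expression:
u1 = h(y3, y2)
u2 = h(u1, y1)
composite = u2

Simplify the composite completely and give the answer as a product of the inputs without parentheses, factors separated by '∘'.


y3 ∘ y2 ∘ y1

Every regrouping of h is equal, so read the y-inputs in written order.
h(y3, y2) linearizes to y3 ∘ y2
h(h(y3, y2), y1) linearizes to y3 ∘ y2 ∘ y1


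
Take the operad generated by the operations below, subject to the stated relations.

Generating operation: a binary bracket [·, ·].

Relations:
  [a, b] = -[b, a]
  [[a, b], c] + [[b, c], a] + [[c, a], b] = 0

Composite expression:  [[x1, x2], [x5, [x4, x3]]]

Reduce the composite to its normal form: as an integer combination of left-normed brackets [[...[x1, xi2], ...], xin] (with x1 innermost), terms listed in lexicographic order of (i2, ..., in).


[[[[x1, x2], x3], x4], x5] - [[[[x1, x2], x4], x3], x5] - [[[[x1, x2], x5], x3], x4] + [[[[x1, x2], x5], x4], x3]

In the tensor algebra, words opening x1 carry the x1-anchored form.
Composite bracket: [[x1, x2], [x5, [x4, x3]]]
Expanding via [a, b] = ab - ba: 16 signed words (2^4 = 16).
Words beginning with x1 determine it all:
  from x1x2x3x4x5, sign +1: term +[[[[x1, x2], x3], x4], x5]
  from x1x2x4x3x5, sign -1: term -[[[[x1, x2], x4], x3], x5]
  from x1x2x5x3x4, sign -1: term -[[[[x1, x2], x5], x3], x4]
  from x1x2x5x4x3, sign +1: term +[[[[x1, x2], x5], x4], x3]


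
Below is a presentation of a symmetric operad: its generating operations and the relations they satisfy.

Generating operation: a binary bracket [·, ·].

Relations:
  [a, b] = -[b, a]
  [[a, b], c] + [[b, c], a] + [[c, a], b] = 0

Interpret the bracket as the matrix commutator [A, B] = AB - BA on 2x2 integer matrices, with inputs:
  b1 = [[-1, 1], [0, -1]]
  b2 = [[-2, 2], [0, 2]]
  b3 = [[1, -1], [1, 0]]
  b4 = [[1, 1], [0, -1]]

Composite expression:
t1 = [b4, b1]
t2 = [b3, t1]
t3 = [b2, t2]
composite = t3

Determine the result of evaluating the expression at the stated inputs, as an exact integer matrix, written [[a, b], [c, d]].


[[0, 0], [0, 0]]

[b4, b1] = [[0, 2], [0, 0]]
[b3, [b4, b1]] = [[-2, 2], [0, 2]]
[b2, [b3, [b4, b1]]] = [[0, 0], [0, 0]]


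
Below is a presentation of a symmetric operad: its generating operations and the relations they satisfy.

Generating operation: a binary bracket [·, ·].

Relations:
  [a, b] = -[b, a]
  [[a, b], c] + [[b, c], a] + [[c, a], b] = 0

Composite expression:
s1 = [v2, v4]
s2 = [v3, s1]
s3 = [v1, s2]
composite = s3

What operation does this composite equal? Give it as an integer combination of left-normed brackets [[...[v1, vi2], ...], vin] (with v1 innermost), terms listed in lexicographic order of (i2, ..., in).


Skip Jacobi rewriting: expand, keep v1-initial words, read off terms.
Composite bracket: [v1, [v3, [v2, v4]]]
Applying ab - ba throughout gives 8 signed words (2^3 = 8).
Collect the words opening with v1:
  sign of v1v2v4v3 is -1, so it contributes -[[[v1, v2], v4], v3]
  sign of v1v3v2v4 is +1, so it contributes +[[[v1, v3], v2], v4]
  sign of v1v3v4v2 is -1, so it contributes -[[[v1, v3], v4], v2]
  sign of v1v4v2v3 is +1, so it contributes +[[[v1, v4], v2], v3]

-[[[v1, v2], v4], v3] + [[[v1, v3], v2], v4] - [[[v1, v3], v4], v2] + [[[v1, v4], v2], v3]


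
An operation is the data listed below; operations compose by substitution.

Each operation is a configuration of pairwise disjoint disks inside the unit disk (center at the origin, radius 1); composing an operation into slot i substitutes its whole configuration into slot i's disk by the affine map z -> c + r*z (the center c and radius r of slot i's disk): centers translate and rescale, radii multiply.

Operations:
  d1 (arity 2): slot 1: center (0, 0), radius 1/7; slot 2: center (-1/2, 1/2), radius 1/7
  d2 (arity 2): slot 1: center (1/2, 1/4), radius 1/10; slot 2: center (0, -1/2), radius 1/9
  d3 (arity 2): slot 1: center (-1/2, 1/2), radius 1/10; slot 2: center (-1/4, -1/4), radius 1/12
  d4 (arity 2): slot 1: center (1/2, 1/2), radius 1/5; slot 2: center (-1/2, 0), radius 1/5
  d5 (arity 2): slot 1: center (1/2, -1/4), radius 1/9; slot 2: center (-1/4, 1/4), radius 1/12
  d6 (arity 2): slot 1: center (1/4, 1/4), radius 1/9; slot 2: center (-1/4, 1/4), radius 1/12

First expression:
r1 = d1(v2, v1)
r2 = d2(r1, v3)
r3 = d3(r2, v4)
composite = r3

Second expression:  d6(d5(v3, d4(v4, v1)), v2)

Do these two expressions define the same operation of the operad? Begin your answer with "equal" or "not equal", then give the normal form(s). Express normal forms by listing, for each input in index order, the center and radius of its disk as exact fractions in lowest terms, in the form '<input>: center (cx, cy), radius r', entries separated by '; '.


not equal — first v1: center (-91/200, 53/100), radius 1/700; v2: center (-9/20, 21/40), radius 1/700; v3: center (-1/2, 9/20), radius 1/90; v4: center (-1/4, -1/4), radius 1/12, second v1: center (47/216, 5/18), radius 1/540; v2: center (-1/4, 1/4), radius 1/12; v3: center (11/36, 2/9), radius 1/81; v4: center (49/216, 61/216), radius 1/540

The first expression reduces to v1: center (-91/200, 53/100), radius 1/700; v2: center (-9/20, 21/40), radius 1/700; v3: center (-1/2, 9/20), radius 1/90; v4: center (-1/4, -1/4), radius 1/12
The second expression reduces to v1: center (47/216, 5/18), radius 1/540; v2: center (-1/4, 1/4), radius 1/12; v3: center (11/36, 2/9), radius 1/81; v4: center (49/216, 61/216), radius 1/540
Different reductions; not equal.


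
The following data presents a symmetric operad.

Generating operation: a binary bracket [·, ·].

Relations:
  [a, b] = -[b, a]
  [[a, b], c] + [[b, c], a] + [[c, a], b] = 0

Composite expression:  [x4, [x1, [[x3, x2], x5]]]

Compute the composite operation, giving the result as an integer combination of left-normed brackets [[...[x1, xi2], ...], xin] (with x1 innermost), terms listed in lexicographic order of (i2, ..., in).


[[[[x1, x2], x3], x5], x4] - [[[[x1, x3], x2], x5], x4] - [[[[x1, x5], x2], x3], x4] + [[[[x1, x5], x3], x2], x4]

Skip Jacobi rewriting: expand, keep x1-initial words, read off terms.
Composite bracket: [x4, [x1, [[x3, x2], x5]]]
Each bracket splits as ab - ba, giving 16 signed words (2^4 = 16).
The x1-initial words carry the normal form:
  sign of x1x2x3x5x4 is +1, so it contributes +[[[[x1, x2], x3], x5], x4]
  sign of x1x3x2x5x4 is -1, so it contributes -[[[[x1, x3], x2], x5], x4]
  sign of x1x5x2x3x4 is -1, so it contributes -[[[[x1, x5], x2], x3], x4]
  sign of x1x5x3x2x4 is +1, so it contributes +[[[[x1, x5], x3], x2], x4]


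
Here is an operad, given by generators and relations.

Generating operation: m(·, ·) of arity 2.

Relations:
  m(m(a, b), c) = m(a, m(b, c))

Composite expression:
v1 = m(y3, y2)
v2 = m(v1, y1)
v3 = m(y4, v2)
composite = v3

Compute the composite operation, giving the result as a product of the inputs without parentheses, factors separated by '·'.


y4 · y3 · y2 · y1

Key point: m is associative — brackets drop, the y-order remains.
m(y3, y2) unparenthesizes to y3 · y2
m(m(y3, y2), y1) unparenthesizes to y3 · y2 · y1
m(y4, m(m(y3, y2), y1)) unparenthesizes to y4 · y3 · y2 · y1


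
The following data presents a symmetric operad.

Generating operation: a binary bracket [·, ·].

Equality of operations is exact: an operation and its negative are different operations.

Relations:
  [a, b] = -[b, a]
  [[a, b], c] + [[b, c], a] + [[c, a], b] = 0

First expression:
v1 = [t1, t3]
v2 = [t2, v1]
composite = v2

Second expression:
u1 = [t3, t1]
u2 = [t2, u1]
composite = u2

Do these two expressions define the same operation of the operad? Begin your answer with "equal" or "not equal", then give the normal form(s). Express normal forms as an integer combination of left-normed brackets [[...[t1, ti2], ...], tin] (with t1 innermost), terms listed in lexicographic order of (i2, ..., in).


not equal; the first gives -[[t1, t3], t2] and the second [[t1, t3], t2]

Reducing the first expression gives -[[t1, t3], t2]
Reducing the second expression gives [[t1, t3], t2]
The forms do not match — not equal.


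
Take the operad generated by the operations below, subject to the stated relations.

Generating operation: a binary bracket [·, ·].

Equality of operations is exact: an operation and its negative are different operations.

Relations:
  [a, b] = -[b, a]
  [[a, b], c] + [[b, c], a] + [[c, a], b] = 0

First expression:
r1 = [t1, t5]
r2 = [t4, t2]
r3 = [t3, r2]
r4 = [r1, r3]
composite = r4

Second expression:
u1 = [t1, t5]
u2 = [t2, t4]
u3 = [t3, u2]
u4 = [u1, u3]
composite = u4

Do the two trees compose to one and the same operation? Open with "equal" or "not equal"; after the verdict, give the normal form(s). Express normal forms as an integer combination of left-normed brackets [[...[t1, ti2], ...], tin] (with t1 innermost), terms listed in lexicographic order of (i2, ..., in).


not equal; first: [[[[t1, t5], t2], t4], t3] - [[[[t1, t5], t3], t2], t4] + [[[[t1, t5], t3], t4], t2] - [[[[t1, t5], t4], t2], t3]; second: -[[[[t1, t5], t2], t4], t3] + [[[[t1, t5], t3], t2], t4] - [[[[t1, t5], t3], t4], t2] + [[[[t1, t5], t4], t2], t3]

The first expression, normalized: [[[[t1, t5], t2], t4], t3] - [[[[t1, t5], t3], t2], t4] + [[[[t1, t5], t3], t4], t2] - [[[[t1, t5], t4], t2], t3]
The second expression, normalized: -[[[[t1, t5], t2], t4], t3] + [[[[t1, t5], t3], t2], t4] - [[[[t1, t5], t3], t4], t2] + [[[[t1, t5], t4], t2], t3]
The normal forms differ: not equal.


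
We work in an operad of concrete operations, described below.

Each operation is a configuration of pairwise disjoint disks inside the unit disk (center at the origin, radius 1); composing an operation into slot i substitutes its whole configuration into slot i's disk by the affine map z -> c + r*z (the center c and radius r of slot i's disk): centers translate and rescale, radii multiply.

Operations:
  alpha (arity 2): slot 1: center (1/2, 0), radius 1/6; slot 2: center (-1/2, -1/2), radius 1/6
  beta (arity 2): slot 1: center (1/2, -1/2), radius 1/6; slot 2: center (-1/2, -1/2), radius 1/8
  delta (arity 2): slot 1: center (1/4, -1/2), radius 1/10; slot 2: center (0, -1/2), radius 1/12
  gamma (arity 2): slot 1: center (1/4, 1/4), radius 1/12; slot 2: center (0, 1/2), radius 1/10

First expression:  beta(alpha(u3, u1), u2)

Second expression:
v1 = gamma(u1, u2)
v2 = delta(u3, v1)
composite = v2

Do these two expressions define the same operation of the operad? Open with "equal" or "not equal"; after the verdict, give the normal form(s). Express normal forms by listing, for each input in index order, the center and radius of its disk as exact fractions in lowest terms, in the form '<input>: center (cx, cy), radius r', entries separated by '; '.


not equal; first: u1: center (5/12, -7/12), radius 1/36; u2: center (-1/2, -1/2), radius 1/8; u3: center (7/12, -1/2), radius 1/36; second: u1: center (1/48, -23/48), radius 1/144; u2: center (0, -11/24), radius 1/120; u3: center (1/4, -1/2), radius 1/10

The first composite normalizes to u1: center (5/12, -7/12), radius 1/36; u2: center (-1/2, -1/2), radius 1/8; u3: center (7/12, -1/2), radius 1/36
The second composite normalizes to u1: center (1/48, -23/48), radius 1/144; u2: center (0, -11/24), radius 1/120; u3: center (1/4, -1/2), radius 1/10
Different reductions; not equal.


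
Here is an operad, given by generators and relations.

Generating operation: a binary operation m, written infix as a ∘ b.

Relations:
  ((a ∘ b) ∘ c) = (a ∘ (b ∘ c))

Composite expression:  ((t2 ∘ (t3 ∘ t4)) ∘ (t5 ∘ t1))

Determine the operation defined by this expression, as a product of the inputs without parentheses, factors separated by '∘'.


t2 ∘ t3 ∘ t4 ∘ t5 ∘ t1


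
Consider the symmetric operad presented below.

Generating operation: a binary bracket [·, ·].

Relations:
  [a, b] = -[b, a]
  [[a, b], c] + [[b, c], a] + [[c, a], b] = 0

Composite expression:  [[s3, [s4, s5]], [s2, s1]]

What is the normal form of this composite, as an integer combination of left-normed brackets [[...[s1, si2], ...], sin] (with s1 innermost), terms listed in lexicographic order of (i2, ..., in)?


[[[[s1, s2], s3], s4], s5] - [[[[s1, s2], s3], s5], s4] - [[[[s1, s2], s4], s5], s3] + [[[[s1, s2], s5], s4], s3]


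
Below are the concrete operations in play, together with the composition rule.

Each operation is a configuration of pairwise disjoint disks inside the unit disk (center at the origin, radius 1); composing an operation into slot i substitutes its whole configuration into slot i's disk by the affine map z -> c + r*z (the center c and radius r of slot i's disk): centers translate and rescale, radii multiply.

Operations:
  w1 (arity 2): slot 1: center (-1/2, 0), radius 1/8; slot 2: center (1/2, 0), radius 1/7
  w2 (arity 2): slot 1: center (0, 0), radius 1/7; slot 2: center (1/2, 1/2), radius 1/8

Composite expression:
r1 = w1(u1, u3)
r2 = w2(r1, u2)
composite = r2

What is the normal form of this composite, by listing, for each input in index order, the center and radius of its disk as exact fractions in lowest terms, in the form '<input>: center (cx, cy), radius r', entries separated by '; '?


Affine substitution under w2: radii multiply and u-centers shift.
u1: after 2 affine steps, its disk has center (-1/14, 0), radius 1/56
u3: after 2 affine steps, its disk has center (1/14, 0), radius 1/49
u2: after 1 affine step, its disk has center (1/2, 1/2), radius 1/8

u1: center (-1/14, 0), radius 1/56; u2: center (1/2, 1/2), radius 1/8; u3: center (1/14, 0), radius 1/49


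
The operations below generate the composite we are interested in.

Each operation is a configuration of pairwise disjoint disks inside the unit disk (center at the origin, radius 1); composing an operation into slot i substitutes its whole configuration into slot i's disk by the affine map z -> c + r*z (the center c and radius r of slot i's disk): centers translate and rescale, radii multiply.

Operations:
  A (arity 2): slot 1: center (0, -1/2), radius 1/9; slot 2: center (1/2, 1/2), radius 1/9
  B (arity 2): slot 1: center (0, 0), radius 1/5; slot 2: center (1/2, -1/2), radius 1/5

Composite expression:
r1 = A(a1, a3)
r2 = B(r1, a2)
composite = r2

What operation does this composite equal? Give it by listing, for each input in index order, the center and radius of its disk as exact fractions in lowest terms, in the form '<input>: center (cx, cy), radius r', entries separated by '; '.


Nesting under B composes maps z -> c + r*z down each a-path.
a1 passes through 2 substitutions, ending at center (0, -1/10), radius 1/45
a3 passes through 2 substitutions, ending at center (1/10, 1/10), radius 1/45
a2 passes through 1 substitution, ending at center (1/2, -1/2), radius 1/5

a1: center (0, -1/10), radius 1/45; a2: center (1/2, -1/2), radius 1/5; a3: center (1/10, 1/10), radius 1/45


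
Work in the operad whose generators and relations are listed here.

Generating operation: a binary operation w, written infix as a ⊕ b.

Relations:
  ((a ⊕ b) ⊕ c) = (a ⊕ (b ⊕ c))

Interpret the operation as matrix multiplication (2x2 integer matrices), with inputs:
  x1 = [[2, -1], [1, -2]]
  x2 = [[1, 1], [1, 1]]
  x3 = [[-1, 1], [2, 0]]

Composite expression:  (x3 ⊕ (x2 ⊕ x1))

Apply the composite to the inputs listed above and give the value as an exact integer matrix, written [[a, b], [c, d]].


[[0, 0], [6, -6]]

(x2 ⊕ x1) = [[3, -3], [3, -3]]
(x3 ⊕ (x2 ⊕ x1)) = [[0, 0], [6, -6]]


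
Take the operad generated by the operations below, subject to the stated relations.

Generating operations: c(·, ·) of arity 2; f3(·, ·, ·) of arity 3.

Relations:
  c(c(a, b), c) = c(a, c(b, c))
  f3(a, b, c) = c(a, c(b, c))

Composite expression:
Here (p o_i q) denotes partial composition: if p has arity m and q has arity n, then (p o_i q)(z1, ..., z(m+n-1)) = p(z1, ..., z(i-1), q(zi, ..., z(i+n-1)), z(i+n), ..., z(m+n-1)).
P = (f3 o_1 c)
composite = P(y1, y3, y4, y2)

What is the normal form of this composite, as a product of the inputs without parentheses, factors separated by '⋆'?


y1 ⋆ y3 ⋆ y4 ⋆ y2

Key point: f3 is associative — brackets drop, the y-order remains.
c(y1, y3) reduces to y1 ⋆ y3
f3(c(y1, y3), y4, y2) reduces to y1 ⋆ y3 ⋆ y4 ⋆ y2


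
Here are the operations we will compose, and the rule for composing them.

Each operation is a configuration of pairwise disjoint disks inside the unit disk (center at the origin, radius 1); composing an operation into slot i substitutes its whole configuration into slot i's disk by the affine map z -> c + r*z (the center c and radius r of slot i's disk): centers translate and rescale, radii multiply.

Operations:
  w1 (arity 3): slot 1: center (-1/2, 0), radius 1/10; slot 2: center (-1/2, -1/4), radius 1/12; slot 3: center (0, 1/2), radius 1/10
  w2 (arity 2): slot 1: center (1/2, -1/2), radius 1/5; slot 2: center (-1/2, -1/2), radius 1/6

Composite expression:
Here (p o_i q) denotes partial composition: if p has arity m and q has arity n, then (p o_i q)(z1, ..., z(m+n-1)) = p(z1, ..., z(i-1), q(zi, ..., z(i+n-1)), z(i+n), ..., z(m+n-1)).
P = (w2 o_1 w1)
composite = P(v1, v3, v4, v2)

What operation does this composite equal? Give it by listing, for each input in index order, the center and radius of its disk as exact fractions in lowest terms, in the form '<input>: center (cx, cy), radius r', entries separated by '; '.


v1: center (2/5, -1/2), radius 1/50; v2: center (-1/2, -1/2), radius 1/6; v3: center (2/5, -11/20), radius 1/60; v4: center (1/2, -2/5), radius 1/50

Affine substitution under w2: radii multiply and v-centers shift.
v1: after 2 affine steps, its disk has center (2/5, -1/2), radius 1/50
v3: after 2 affine steps, its disk has center (2/5, -11/20), radius 1/60
v4: after 2 affine steps, its disk has center (1/2, -2/5), radius 1/50
v2: after 1 affine step, its disk has center (-1/2, -1/2), radius 1/6


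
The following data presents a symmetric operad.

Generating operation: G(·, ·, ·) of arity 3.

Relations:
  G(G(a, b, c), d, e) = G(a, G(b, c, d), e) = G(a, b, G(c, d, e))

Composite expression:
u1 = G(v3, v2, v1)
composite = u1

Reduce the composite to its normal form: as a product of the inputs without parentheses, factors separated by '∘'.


v3 ∘ v2 ∘ v1


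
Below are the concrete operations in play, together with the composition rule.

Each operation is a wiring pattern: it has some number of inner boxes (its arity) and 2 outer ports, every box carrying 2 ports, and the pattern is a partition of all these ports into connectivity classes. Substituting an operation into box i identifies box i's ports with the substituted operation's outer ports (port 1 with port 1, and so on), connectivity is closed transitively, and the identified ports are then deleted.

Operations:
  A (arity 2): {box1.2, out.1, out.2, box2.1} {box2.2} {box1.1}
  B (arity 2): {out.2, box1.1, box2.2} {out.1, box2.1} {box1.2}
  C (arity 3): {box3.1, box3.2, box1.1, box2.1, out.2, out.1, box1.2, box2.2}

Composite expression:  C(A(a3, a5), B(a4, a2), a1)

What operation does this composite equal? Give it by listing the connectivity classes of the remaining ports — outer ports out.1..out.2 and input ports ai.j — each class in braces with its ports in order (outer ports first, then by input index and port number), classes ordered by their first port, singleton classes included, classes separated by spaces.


Treat the ports identified at C as solder joints: merge, then drop.
through A, on inputs (a3, a5): {out.1, out.2, a3.2, a5.1} {a3.1} {a5.2} (out.j = stage outer ports)
through B, on inputs (a4, a2): {out.1, a2.1} {out.2, a2.2, a4.1} {a4.2} (out.j = stage outer ports)
through C, on inputs (a3, a5, a4, a2, a1): {out.1, out.2, a1.1, a1.2, a2.1, a2.2, a3.2, a4.1, a5.1} {a3.1} {a4.2} {a5.2} (out.j = stage outer ports)

{out.1, out.2, a1.1, a1.2, a2.1, a2.2, a3.2, a4.1, a5.1} {a3.1} {a4.2} {a5.2}


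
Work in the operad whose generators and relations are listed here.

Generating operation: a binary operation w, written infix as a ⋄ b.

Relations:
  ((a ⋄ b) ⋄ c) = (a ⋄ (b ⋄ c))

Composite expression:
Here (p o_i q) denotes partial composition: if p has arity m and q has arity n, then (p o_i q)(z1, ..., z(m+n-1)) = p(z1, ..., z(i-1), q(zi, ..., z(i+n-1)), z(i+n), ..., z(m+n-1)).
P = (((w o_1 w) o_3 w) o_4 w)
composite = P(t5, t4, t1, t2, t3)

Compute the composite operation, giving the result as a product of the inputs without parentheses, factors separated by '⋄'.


t5 ⋄ t4 ⋄ t1 ⋄ t2 ⋄ t3

Every regrouping of w is equal, so read the t-inputs in written order.
(t5 ⋄ t4) flattens to t5 ⋄ t4
(t2 ⋄ t3) flattens to t2 ⋄ t3
(t1 ⋄ (t2 ⋄ t3)) flattens to t1 ⋄ t2 ⋄ t3
((t5 ⋄ t4) ⋄ (t1 ⋄ (t2 ⋄ t3))) flattens to t5 ⋄ t4 ⋄ t1 ⋄ t2 ⋄ t3


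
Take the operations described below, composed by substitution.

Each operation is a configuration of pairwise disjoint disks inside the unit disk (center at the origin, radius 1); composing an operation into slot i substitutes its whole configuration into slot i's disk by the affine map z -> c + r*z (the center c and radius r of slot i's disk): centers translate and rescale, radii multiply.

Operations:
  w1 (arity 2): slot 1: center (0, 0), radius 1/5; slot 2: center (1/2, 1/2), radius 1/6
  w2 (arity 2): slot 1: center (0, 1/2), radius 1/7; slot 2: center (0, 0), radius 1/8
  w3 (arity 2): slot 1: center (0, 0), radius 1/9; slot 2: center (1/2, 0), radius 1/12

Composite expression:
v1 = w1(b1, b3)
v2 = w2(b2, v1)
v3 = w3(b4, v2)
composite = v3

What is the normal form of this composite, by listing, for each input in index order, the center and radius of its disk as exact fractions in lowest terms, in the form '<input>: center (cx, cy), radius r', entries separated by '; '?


Follow each b-input down from w3: c' goes to c + r*c', radius to r*r'.
input b4: applying the 1 nested substitution gives center (0, 0), radius 1/9
input b2: applying the 2 nested substitutions gives center (1/2, 1/24), radius 1/84
input b1: applying the 3 nested substitutions gives center (1/2, 0), radius 1/480
input b3: applying the 3 nested substitutions gives center (97/192, 1/192), radius 1/576

b1: center (1/2, 0), radius 1/480; b2: center (1/2, 1/24), radius 1/84; b3: center (97/192, 1/192), radius 1/576; b4: center (0, 0), radius 1/9


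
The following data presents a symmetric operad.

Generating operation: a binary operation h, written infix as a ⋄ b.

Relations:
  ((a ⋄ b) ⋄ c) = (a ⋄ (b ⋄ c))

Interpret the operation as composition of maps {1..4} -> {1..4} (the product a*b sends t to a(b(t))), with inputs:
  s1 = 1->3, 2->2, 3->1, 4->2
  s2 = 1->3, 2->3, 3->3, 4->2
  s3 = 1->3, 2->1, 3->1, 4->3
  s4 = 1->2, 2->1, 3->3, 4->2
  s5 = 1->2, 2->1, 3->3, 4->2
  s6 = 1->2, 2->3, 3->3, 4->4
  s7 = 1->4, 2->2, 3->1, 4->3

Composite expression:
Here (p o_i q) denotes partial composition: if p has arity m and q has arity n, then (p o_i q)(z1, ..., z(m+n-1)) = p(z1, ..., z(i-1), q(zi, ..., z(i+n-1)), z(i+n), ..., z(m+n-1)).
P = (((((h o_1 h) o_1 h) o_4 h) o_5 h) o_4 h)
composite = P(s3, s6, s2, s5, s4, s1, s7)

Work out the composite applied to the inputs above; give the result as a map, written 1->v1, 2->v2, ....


1->1, 2->1, 3->1, 4->1

(s3 ⋄ s6) = 1->1, 2->1, 3->1, 4->3
((s3 ⋄ s6) ⋄ s2) = 1->1, 2->1, 3->1, 4->1
(s5 ⋄ s4) = 1->1, 2->2, 3->3, 4->1
(s1 ⋄ s7) = 1->2, 2->2, 3->3, 4->1
((s5 ⋄ s4) ⋄ (s1 ⋄ s7)) = 1->2, 2->2, 3->3, 4->1
(((s3 ⋄ s6) ⋄ s2) ⋄ ((s5 ⋄ s4) ⋄ (s1 ⋄ s7))) = 1->1, 2->1, 3->1, 4->1


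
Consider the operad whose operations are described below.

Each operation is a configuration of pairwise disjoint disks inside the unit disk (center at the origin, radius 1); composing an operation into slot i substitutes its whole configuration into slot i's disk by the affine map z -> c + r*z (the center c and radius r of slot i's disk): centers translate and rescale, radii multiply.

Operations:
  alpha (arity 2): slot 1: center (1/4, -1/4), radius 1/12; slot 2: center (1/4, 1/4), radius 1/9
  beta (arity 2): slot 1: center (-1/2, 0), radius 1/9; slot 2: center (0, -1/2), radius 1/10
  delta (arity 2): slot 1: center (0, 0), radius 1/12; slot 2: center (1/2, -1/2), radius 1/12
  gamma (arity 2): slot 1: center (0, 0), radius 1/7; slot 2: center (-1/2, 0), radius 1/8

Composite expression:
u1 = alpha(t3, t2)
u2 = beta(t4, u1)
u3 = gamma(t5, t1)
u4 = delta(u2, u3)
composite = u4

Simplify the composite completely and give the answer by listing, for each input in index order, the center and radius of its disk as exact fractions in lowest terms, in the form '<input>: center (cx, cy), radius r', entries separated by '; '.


Each t-disk chains the slot maps above it in delta; radii multiply.
t4 passes through 2 substitutions, ending at center (-1/24, 0), radius 1/108
t3 passes through 3 substitutions, ending at center (1/480, -7/160), radius 1/1440
t2 passes through 3 substitutions, ending at center (1/480, -19/480), radius 1/1080
t5 passes through 2 substitutions, ending at center (1/2, -1/2), radius 1/84
t1 passes through 2 substitutions, ending at center (11/24, -1/2), radius 1/96

t1: center (11/24, -1/2), radius 1/96; t2: center (1/480, -19/480), radius 1/1080; t3: center (1/480, -7/160), radius 1/1440; t4: center (-1/24, 0), radius 1/108; t5: center (1/2, -1/2), radius 1/84


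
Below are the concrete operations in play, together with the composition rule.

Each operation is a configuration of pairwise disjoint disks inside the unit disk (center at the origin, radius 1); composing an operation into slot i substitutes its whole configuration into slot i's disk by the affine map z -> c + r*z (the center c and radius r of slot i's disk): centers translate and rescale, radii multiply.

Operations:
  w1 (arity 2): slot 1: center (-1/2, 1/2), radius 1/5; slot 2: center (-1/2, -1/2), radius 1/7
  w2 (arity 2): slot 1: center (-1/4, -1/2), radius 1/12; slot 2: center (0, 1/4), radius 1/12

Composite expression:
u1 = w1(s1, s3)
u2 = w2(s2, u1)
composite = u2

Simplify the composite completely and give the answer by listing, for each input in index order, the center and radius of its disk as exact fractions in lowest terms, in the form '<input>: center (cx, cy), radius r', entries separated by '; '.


s1: center (-1/24, 7/24), radius 1/60; s2: center (-1/4, -1/2), radius 1/12; s3: center (-1/24, 5/24), radius 1/84

Follow each s-input down from w2: c' goes to c + r*c', radius to r*r'.
tracing s2 down its 1-map path: center (-1/4, -1/2), radius 1/12
tracing s1 down its 2-map path: center (-1/24, 7/24), radius 1/60
tracing s3 down its 2-map path: center (-1/24, 5/24), radius 1/84


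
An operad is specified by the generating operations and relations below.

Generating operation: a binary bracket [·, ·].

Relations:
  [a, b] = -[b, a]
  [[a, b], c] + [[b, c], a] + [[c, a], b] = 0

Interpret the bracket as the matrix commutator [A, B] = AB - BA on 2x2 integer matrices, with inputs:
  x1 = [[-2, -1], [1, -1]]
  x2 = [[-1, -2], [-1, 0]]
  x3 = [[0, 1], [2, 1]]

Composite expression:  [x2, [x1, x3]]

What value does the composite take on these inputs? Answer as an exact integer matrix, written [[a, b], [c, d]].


[[-4, -10], [7, 4]]


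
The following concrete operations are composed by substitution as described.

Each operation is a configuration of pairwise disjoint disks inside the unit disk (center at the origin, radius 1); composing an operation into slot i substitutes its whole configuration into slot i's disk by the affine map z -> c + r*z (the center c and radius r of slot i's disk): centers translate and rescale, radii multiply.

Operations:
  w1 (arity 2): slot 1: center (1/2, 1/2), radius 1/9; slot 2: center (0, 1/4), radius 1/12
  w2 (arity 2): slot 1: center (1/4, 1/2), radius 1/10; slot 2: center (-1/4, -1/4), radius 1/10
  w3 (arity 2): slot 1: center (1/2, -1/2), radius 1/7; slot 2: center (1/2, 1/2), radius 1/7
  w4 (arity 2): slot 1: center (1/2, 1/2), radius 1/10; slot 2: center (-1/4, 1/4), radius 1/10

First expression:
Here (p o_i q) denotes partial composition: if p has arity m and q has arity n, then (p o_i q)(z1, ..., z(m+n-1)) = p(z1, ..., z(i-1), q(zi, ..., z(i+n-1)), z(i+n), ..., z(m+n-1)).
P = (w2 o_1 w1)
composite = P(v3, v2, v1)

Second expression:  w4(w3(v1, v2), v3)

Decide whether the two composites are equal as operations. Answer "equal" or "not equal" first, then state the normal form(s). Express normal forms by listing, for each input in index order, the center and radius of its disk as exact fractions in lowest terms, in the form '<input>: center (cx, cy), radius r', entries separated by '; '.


not equal; first: v1: center (-1/4, -1/4), radius 1/10; v2: center (1/4, 21/40), radius 1/120; v3: center (3/10, 11/20), radius 1/90; second: v1: center (11/20, 9/20), radius 1/70; v2: center (11/20, 11/20), radius 1/70; v3: center (-1/4, 1/4), radius 1/10


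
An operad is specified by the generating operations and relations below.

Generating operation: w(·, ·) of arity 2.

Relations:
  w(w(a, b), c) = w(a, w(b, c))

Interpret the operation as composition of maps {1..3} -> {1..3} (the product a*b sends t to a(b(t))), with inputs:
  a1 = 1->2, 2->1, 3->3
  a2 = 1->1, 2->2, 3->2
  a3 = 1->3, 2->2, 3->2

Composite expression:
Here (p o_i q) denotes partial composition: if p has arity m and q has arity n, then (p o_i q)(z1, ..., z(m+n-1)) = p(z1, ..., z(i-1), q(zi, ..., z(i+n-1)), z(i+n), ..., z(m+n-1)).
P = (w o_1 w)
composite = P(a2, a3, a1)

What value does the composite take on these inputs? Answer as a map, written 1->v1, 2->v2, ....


1->2, 2->2, 3->2

w(a2, a3) = 1->2, 2->2, 3->2
w(w(a2, a3), a1) = 1->2, 2->2, 3->2


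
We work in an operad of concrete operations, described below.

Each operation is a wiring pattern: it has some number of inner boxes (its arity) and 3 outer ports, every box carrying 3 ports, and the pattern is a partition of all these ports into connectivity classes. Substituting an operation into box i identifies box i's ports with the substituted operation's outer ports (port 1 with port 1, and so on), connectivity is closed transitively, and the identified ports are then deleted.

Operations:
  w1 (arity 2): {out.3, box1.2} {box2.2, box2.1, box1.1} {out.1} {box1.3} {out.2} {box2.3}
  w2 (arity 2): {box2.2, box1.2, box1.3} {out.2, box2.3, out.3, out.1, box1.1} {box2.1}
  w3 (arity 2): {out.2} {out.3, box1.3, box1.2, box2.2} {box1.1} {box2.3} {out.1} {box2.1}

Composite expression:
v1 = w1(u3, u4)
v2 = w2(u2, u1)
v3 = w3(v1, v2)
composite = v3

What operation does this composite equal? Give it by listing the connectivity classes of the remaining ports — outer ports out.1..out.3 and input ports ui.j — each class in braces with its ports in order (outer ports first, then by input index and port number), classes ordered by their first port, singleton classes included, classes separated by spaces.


{out.1} {out.2} {out.3, u1.3, u2.1, u3.2} {u1.1} {u1.2, u2.2, u2.3} {u3.1, u4.1, u4.2} {u3.3} {u4.3}

After gluing at w3, chains via deleted ports link the u-ports.
the subtree at w1 composes to {out.1} {out.2} {out.3, u3.2} {u3.1, u4.1, u4.2} {u3.3} {u4.3} on (u3, u4); out.j = own outer ports
the subtree at w2 composes to {out.1, out.2, out.3, u1.3, u2.1} {u1.1} {u1.2, u2.2, u2.3} on (u2, u1); out.j = own outer ports
the subtree at w3 composes to {out.1} {out.2} {out.3, u1.3, u2.1, u3.2} {u1.1} {u1.2, u2.2, u2.3} {u3.1, u4.1, u4.2} {u3.3} {u4.3} on (u3, u4, u2, u1); out.j = own outer ports
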